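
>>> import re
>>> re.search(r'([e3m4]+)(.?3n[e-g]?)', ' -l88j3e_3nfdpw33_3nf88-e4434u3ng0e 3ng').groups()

('3e', '_3nf')

Pattern: one or more of one of [e3m4] (captured); then optionally any character, then the literal '3n', then optionally a character in [e-g] (captured).
`search` walks the string left to right and returns the first match it finds.
The match spans [6:12] → '3e_3nf'.
Captured: group 1 = '3e', group 2 = '_3nf'.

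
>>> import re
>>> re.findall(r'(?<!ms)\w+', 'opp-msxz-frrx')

`(?!…)`/`(?<!…)` only lets a position through if the neighbouring text does NOT match; no characters are consumed.
Walking the string: at [0:3] → 'opp'; at [4:8] → 'msxz'; at [9:13] → 'frrx'.
`findall` yields the raw match text (3 of them) because the pattern has no groups.

['opp', 'msxz', 'frrx']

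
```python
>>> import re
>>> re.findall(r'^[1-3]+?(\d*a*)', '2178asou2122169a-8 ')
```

With the lazy modifier that quantifier settles for the fewest repetitions that let the rest of the pattern succeed (the atoms after it are unaffected and can still be greedy).
With a single group, `findall` returns only what that group captured — 1 item.

['178a']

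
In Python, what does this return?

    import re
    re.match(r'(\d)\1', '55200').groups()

('5',)

The match spans [0:2] → '55'.
Captured: group 1 = '5'.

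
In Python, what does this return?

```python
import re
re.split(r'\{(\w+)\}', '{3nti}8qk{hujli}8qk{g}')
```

['', '3nti', '8qk', 'hujli', '8qk', 'g', '']

With a capturing group present, the delimiter's captured portion is kept in the result list.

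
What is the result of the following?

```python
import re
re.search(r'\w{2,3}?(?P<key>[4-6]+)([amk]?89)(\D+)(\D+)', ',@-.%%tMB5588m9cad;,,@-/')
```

The pattern matches 2 to 3 of a word character (lazy); then one or more of a character in [4-6] (captured as 'key'); then optionally one of [amk], then the literal '89' (captured); then one or more of a non-digit (captured); then one or more of a non-digit (captured).
`search` walks the string left to right and returns the first match it finds.
Here the pattern never matches, so the call returns None.

None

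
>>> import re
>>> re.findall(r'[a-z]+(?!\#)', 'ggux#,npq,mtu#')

['ggu', 'npq', 'mt']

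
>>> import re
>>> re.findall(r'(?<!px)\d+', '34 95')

['34', '95']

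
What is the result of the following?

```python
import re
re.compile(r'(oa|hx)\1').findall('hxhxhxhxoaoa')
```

['hx', 'hx', 'oa']

A backreference is literal: `\1` must see the identical characters the first group matched.
Scanning left to right: at [0:4] match 'hxhx', group 1 = 'hx'; at [4:8] match 'hxhx', group 1 = 'hx'; at [8:12] match 'oaoa', group 1 = 'oa'.
Because there's exactly one group, `findall` drops the full match and keeps group 1 from each hit.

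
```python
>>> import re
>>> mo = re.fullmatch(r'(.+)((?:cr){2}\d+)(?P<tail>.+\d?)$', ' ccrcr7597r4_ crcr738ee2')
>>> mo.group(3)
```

'ee2'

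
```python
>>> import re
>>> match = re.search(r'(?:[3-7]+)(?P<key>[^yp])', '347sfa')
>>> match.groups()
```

The match spans [0:4] → '347s'.
Captured: group 1 = 's'.

('s',)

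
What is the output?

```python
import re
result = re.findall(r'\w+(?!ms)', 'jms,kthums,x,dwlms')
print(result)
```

The negative lookaround is zero-width — it rules out positions where the adjacent text would match, without consuming anything.
Walking the string: at [0:3] → 'jms'; at [4:10] → 'kthums'; at [11:12] → 'x'; at [13:18] → 'dwlms'.
Since nothing is captured, `findall` lists the 4 matched substrings directly.

['jms', 'kthums', 'x', 'dwlms']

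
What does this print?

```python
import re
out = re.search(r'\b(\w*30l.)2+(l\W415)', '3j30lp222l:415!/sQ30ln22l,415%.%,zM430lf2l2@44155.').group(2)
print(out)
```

l:415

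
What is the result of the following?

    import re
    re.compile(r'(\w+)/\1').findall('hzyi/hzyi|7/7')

['hzyi', '7']

`\1` is not a pattern — it's the concrete string captured by group 1, re-applied verbatim.
With a single group, `findall` returns only what that group captured — 2 items.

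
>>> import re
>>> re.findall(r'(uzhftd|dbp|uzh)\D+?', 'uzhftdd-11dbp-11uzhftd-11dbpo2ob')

`|` is ordered: at each position the engine commits to the first alternative that works.
One capturing group, so `findall` returns just the captured substring from each match — 4 in all.

['uzhftd', 'dbp', 'uzhftd', 'dbp']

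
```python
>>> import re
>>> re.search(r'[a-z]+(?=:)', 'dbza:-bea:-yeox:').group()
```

'dbza'

The lookaround is zero-width — it requires the adjacent text to match without consuming it, so the asserted text isn't part of the match.
The match spans [0:4] → 'dbza'.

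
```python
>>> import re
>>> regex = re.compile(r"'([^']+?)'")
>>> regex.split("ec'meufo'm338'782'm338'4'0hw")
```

Matches to split on: at [2:9] → "'meufo'"; at [13:18] → "'782'"; at [22:25] → "'4'".
Because the pattern has a capturing group, `split` also inserts each captured text between the pieces.

['ec', 'meufo', 'm338', '782', 'm338', '4', '0hw']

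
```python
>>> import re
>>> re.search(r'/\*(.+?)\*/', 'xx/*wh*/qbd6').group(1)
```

'wh'

The match spans [2:8] → '/*wh*/'.
Captured: group 1 = 'wh'.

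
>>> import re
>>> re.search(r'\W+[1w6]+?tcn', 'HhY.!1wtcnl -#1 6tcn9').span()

The pattern matches one or more of a non-word character; then one or more of one of [1w6] (lazy), then the literal 'tcn'.
Unlike `match`, `search` isn't anchored — it looks for the pattern anywhere in the string.
The match spans [3:10] → '.!1wtcn'.

(3, 10)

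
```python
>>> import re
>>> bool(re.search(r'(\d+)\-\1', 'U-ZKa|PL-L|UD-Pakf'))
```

False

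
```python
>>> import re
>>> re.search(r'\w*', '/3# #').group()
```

The pattern matches zero or more of a word character.
`re.search` tries every starting position until one works.
The match spans [0:0] → ''.

''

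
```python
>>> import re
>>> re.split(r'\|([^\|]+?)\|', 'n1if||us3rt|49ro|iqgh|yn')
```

With a capturing group present, the delimiter's captured portion is kept in the result list.

['n1if|', 'us3rt', '49ro', 'iqgh', 'yn']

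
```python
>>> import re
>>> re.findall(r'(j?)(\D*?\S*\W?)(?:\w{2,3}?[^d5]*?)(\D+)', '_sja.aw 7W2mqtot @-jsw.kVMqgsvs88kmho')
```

[('', '_sja.aw ', 'mqtot @-jsw.kVMqgsvs'), ('', '88k', 'o')]

The `?` after the quantifier makes it lazy — it takes as little as possible before letting the rest of the pattern try.
Multiple groups make `findall` return tuples — one 3-tuple for each match.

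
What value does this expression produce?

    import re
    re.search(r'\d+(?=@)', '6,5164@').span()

(2, 6)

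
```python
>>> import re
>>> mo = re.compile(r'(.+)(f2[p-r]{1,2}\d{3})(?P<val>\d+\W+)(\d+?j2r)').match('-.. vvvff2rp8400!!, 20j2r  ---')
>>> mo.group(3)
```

The pattern matches one or more of any character (captured); then the literal 'f2', then 1 to 2 of a character in [p-r], then exactly 3 of a digit (captured); then one or more of a digit, then one or more of a non-word character (captured as 'val'); then one or more of a digit (lazy), then the literal 'j2r' (captured).
`re.match` won't scan ahead — the pattern has to work from the very first character.
The match spans [0:25] → '-.. vvvff2rp8400!!, 20j2r'.
Captured: group 1 = '-.. vvvf', group 2 = 'f2rp840', group 3 = '0!!, ', group 4 = '20j2r'.

'0!!, '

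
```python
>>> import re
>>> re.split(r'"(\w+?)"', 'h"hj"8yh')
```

['h', 'hj', '8yh']

Matches to split on: at [1:5] → '"hj"'.
With a capturing group present, the delimiter's captured portion is kept in the result list.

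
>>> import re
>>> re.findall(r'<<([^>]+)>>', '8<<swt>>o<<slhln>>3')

['swt', 'slhln']

Walking the string: at [1:8] match '<<swt>>', group 1 = 'swt'; at [9:18] match '<<slhln>>', group 1 = 'slhln'.
One capturing group, so `findall` returns just the captured substring from each match — 2 in all.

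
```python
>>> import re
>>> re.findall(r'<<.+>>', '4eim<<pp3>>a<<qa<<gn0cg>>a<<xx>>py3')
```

Scanning left to right: at [4:32] → '<<pp3>>a<<qa<<gn0cg>>a<<xx>>'.
Since nothing is captured, `findall` lists the 1 matched substring directly.

['<<pp3>>a<<qa<<gn0cg>>a<<xx>>']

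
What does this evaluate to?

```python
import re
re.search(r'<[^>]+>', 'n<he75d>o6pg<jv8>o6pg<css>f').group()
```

'<he75d>'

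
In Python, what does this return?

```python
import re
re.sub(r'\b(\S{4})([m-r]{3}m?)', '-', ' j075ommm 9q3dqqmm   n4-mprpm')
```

The pattern matches a word boundary (`\b`, zero-width); then exactly 4 of a non-whitespace character (captured); then exactly 3 of a character in [m-r], then optionally the literal 'm' (captured).
Matches: at [1:9] → 'j075ommm'; at [10:18] → '9q3dqqmm'; at [21:29] → 'n4-mprpm'.
Each match is replaced by '-'.

' - -   -'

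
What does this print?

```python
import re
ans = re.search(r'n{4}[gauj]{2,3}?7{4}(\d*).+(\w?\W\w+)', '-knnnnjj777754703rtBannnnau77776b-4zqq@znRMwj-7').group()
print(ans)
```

nnnnjj777754703rtBannnnau77776b-4zqq@znRMwj-7

This matches exactly 4 of the literal 'n', then 2 to 3 of one of [gauj] (lazy), then exactly 4 of a literal '7'; then zero or more of a digit (captured); then one or more of any character; then optionally a word character, then a non-word character, then one or more of a word character (captured).
`search` walks the string left to right and returns the first match it finds.
The match spans [2:47] → 'nnnnjj777754703rtBannnnau77776b-4zqq@znRMwj-7'.
Captured: group 1 = '54703', group 2 = '-7'.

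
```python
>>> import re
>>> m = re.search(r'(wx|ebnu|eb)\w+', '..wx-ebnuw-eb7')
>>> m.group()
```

'ebnuw'

`search` walks the string left to right and returns the first match it finds.
The match spans [5:10] → 'ebnuw'.
Captured: group 1 = 'ebnu'.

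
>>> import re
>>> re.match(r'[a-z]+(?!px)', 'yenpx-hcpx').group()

'yenpx'

`re.match` only tries the pattern at the start of the string.
The match spans [0:5] → 'yenpx'.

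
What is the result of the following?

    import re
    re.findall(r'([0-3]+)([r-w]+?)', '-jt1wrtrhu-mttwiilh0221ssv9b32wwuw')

[('1', 'w'), ('0221', 's'), ('32', 'w')]

The pattern matches one or more of a character in [0-3] (captured); then one or more of a character in [r-w] (lazy) (captured).
`findall` packs the 2 group values into a tuple for every match.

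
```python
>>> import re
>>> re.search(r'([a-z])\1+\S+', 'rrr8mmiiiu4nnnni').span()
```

The backreference `\1` re-matches whatever the first group consumed, character for character.
The match spans [0:16] → 'rrr8mmiiiu4nnnni'.

(0, 16)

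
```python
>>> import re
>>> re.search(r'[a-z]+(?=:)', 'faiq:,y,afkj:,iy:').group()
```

Lookahead/lookbehind check context without consuming it, so the matched span excludes the asserted characters.
`re.search` scans for the first position where the pattern succeeds.
The match spans [0:4] → 'faiq'.

'faiq'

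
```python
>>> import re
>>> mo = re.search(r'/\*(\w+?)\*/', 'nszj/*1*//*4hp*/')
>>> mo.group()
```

`re.search` scans for the first position where the pattern succeeds.
The match spans [4:9] → '/*1*/'.
Captured: group 1 = '1'.

'/*1*/'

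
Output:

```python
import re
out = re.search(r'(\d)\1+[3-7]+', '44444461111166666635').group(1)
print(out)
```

4

The match spans [0:7] → '4444446'.
Captured: group 1 = '4'.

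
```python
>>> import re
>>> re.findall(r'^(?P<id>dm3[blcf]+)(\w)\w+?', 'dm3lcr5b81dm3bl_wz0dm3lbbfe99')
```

[('dm3lc', 'r')]

This matches anchored at the start of the string; then the literal 'dm3', then one or more of one of [blcf] (captured as 'id'); then a word character (captured); then one or more of a word character (lazy).
Walking the string: at [0:7] match 'dm3lcr5', groups = ('dm3lc', 'r').
2 groups means the one result is a tuple of 2 captured strings — 1 here.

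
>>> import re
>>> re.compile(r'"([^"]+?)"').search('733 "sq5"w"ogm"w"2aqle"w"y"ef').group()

Unlike `match`, `search` isn't anchored — it looks for the pattern anywhere in the string.
The match spans [4:9] → '"sq5"'.
Captured: group 1 = 'sq5'.

'"sq5"'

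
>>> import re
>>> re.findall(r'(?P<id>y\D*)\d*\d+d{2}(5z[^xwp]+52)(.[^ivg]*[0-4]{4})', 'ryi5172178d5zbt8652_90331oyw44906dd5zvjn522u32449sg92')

The pattern matches a literal 'y', then zero or more of a non-digit (captured as 'id'); then zero or more of a digit, then one or more of a digit, then exactly 2 of the literal 'd'; then the literal '5z', then one or more of any character except [xwp], then the literal '52' (captured); then any character, then zero or more of any character except [ivg], then exactly 4 of a character in [0-4] (captured).
Matches: at [26:48] match 'yw44906dd5zvjn522u3244', groups = ('yw', '5zvjn52', '2u3244').
Multiple groups make `findall` return tuples — one 3-tuple for the one match.

[('yw', '5zvjn52', '2u3244')]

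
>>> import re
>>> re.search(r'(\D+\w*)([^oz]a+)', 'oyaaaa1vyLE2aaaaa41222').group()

'oyaaaa1vyLE2aaaaa'

Pattern: one or more of a non-digit, then zero or more of a word character (captured); then any character except [oz], then one or more of the literal 'a' (captured).
`search` walks the string left to right and returns the first match it finds.
The match spans [0:17] → 'oyaaaa1vyLE2aaaaa'.
Captured: group 1 = 'oyaaaa1vyLE2aaa', group 2 = 'aa'.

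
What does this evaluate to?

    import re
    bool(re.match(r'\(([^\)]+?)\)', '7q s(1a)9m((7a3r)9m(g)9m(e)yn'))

`re.match` only tries the pattern at the start of the string.
Here position 0 doesn't satisfy it, so the call returns None, and `bool(None)` is False.

False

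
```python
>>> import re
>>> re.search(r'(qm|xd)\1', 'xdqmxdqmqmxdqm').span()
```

(6, 10)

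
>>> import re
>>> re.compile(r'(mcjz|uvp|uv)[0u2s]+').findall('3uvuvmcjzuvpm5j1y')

['uv', 'mcjz']

One capturing group, so `findall` returns just the captured substring from each match — 2 in all.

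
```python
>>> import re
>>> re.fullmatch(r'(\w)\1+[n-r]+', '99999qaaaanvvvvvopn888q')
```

For `fullmatch`, every character of the input must be accounted for by the pattern.
Here there's no way to consume every character, so the call returns None.

None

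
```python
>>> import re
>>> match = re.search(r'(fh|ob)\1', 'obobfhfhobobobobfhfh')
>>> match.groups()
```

('ob',)

`\1` has to match the exact text group 1 already captured.
Unlike `match`, `search` isn't anchored — it looks for the pattern anywhere in the string.
The match spans [0:4] → 'obob'.
Captured: group 1 = 'ob'.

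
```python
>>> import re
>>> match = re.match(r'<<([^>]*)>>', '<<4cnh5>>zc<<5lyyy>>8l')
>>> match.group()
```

With `match`, the pattern is implicitly anchored at the beginning.
The match spans [0:9] → '<<4cnh5>>'.

'<<4cnh5>>'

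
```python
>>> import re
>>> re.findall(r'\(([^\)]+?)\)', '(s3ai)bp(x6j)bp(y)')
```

['s3ai', 'x6j', 'y']

With a single group, `findall` returns only what that group captured — 3 items.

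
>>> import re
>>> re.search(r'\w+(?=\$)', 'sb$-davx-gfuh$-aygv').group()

The lookaround is zero-width — it requires the adjacent text to match without consuming it, so the asserted text isn't part of the match.
The match spans [0:2] → 'sb'.

'sb'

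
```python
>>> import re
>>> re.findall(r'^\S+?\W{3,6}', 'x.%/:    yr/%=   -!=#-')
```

This matches anchored at the start of the string; then one or more of a non-whitespace character (lazy); then 3 to 6 of a non-word character.
Walking the string: at [0:7] → 'x.%/:  '.
Since nothing is captured, `findall` lists the 1 matched substring directly.

['x.%/:  ']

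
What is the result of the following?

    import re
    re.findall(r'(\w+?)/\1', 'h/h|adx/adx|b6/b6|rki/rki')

['h', 'adx', 'b6', 'rki']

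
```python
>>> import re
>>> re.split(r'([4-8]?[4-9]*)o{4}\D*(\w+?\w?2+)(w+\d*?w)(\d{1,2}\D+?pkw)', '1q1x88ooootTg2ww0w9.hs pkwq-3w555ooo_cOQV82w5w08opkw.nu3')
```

['1q1x', '88', 'g2', 'ww0w', '9.hs pkw', 'q-3w555ooo_cOQV82w5w08opkw.nu3']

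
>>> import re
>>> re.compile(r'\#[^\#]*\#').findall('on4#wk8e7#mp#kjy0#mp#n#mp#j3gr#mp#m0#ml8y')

With no groups in the pattern, `findall` gives back each whole match — 5 here.

['#wk8e7#', '#kjy0#', '#n#', '#j3gr#', '#m0#']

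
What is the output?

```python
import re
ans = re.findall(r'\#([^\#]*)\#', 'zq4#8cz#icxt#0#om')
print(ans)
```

['8cz', '0']

Walking the string: at [3:8] match '#8cz#', group 1 = '8cz'; at [12:15] match '#0#', group 1 = '0'.
One capturing group, so `findall` returns just the captured substring from each match — 2 in all.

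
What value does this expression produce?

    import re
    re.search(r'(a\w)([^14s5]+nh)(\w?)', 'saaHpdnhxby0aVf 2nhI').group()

The match spans [1:20] → 'aaHpdnhxby0aVf 2nhI'.

'aaHpdnhxby0aVf 2nhI'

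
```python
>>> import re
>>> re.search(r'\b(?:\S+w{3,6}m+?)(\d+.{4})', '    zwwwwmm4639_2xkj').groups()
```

('4639_2xk',)

Pattern: a word boundary (`\b`, zero-width); then one or more of a non-whitespace character, then 3 to 6 of the literal 'w', then one or more of a literal 'm' (lazy) (non-capturing group); then one or more of a digit, then exactly 4 of any character (captured).
Unlike `match`, `search` isn't anchored — it looks for the pattern anywhere in the string.
The match spans [4:19] → 'zwwwwmm4639_2xk'.
Captured: group 1 = '4639_2xk'.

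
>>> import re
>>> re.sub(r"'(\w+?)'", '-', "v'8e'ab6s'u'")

'v-ab6s-'

Matches: at [1:5] → "'8e'"; at [9:12] → "'u'".
`sub` substitutes '-' at each match site.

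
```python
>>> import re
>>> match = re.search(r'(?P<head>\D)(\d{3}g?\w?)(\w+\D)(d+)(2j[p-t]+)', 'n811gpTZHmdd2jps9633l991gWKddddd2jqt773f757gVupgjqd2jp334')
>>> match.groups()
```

('n', '811gp', 'TZHmdd2jps9633l991gWKddddd2jqt773f757gVupgjq', 'd', '2jp')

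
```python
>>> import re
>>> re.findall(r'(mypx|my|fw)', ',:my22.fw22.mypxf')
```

['my', 'fw', 'mypx']

The regex engine tests alternatives in the order written; an earlier branch that matches wins even if a later one would match more.
One capturing group, so `findall` returns just the captured substring from each match — 3 in all.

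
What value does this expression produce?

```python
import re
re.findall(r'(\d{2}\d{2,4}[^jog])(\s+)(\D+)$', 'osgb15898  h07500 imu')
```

[('07500', ' ', 'imu')]

This matches exactly 2 of a digit, then 2 to 4 of a digit, then any character except [jog] (captured); then one or more of whitespace (captured); then one or more of a non-digit (captured); then anchored at the end.
Multiple groups make `findall` return tuples — one 3-tuple for the one match.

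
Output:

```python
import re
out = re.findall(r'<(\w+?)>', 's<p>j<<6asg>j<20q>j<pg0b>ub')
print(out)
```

['p', '6asg', '20q', 'pg0b']

Because there's exactly one group, `findall` drops the full match and keeps group 1 from each hit.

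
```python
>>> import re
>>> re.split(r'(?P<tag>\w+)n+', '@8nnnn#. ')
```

['@', '8nnn', '#. ']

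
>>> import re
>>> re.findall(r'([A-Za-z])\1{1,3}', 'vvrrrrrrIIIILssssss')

After group 1 captures some text, `\1` only succeeds where that same text appears again.
One capturing group, so `findall` returns just the captured substring from each match — 6 in all.

['v', 'r', 'r', 'I', 's', 's']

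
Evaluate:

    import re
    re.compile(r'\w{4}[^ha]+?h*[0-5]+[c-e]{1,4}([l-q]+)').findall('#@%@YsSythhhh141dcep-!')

['p']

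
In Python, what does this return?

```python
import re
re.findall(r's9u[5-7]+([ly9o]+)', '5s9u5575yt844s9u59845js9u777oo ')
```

['y', '9', 'oo']

Pattern: the literal 's9u', then one or more of a character in [5-7]; then one or more of one of [ly9o] (captured).
`findall` collects group 1 from each match (3 total).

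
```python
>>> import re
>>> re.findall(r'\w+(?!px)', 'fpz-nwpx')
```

['fpz', 'nwpx']

`(?!…)`/`(?<!…)` only lets a position through if the neighbouring text does NOT match; no characters are consumed.
Matches: at [0:3] → 'fpz'; at [4:8] → 'nwpx'.
`findall` yields the raw match text (2 of them) because the pattern has no groups.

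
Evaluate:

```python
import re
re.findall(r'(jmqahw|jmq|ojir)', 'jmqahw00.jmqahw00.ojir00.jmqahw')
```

`|` is ordered: at each position the engine commits to the first alternative that works.
Matches: at [0:6] match 'jmqahw', group 1 = 'jmqahw'; at [9:15] match 'jmqahw', group 1 = 'jmqahw'; at [18:22] match 'ojir', group 1 = 'ojir'; at [25:31] match 'jmqahw', group 1 = 'jmqahw'.
With a single group, `findall` returns only what that group captured — 4 items.

['jmqahw', 'jmqahw', 'ojir', 'jmqahw']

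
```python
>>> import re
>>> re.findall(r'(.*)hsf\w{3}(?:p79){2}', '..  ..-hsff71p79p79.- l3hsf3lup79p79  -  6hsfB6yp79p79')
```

['..  ..-hsff71p79p79.- l3hsf3lup79p79  -  6']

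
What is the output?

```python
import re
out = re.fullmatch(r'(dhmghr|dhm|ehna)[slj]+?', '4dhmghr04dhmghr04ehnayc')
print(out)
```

For `fullmatch`, every character of the input must be accounted for by the pattern.
Here the pattern can't cover the whole string, so the call returns None.

None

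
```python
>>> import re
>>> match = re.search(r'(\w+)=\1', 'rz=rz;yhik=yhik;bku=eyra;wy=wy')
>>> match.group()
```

'rz=rz'

After group 1 captures some text, `\1` only succeeds where that same text appears again.
`re.search` scans for the first position where the pattern succeeds.
The match spans [0:5] → 'rz=rz'.
Captured: group 1 = 'rz'.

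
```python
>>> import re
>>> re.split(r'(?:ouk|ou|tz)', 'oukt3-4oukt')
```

['', 't3-4', 't']

`|` is ordered: at each position the engine commits to the first alternative that works.
Each match becomes a cut point; 3 segments remain.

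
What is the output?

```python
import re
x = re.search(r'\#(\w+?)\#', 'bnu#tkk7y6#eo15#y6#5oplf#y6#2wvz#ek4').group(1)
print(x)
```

tkk7y6

`search` walks the string left to right and returns the first match it finds.
The match spans [3:11] → '#tkk7y6#'.
Captured: group 1 = 'tkk7y6'.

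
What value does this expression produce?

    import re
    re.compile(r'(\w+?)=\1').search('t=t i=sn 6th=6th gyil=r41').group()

`\1` is not a pattern — it's the concrete string captured by group 1, re-applied verbatim.
The match spans [0:3] → 't=t'.

't=t'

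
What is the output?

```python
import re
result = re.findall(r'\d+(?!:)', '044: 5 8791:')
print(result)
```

['04', '5', '879']

A negative assertion filters positions out without eating any characters.
`findall` yields the raw match text (3 of them) because the pattern has no groups.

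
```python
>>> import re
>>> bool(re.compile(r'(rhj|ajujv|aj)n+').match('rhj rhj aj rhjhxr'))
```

False

`re.match` won't scan ahead — the pattern has to work from the very first character.
Here the string doesn't start with a match, so the call returns None, and `bool(None)` is False.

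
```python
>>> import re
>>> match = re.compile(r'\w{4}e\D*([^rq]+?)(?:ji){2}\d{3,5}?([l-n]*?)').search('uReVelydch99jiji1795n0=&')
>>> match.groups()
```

('99', '')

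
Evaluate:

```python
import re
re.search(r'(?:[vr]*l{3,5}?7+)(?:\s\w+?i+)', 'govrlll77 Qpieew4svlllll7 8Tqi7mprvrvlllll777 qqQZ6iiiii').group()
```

'vrlll77 Qpi'

The match spans [2:13] → 'vrlll77 Qpi'.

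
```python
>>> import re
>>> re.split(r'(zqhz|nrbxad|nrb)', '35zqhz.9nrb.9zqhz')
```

Matches to split on: at [2:6] → 'zqhz'; at [8:11] → 'nrb'; at [13:17] → 'zqhz'.
The group in the pattern means `split` returns the separators' captures alongside the pieces.

['35', 'zqhz', '.9', 'nrb', '.9', 'zqhz', '']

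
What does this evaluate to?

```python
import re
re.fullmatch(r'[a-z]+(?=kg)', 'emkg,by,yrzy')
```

Lookahead/lookbehind check context without consuming it, so the matched span excludes the asserted characters.
`fullmatch` succeeds only if the pattern covers the string from start to end.
Here the string isn't matched end-to-end, so the call returns None.

None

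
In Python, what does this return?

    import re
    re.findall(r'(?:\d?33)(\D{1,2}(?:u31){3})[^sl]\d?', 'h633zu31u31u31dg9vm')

The pattern matches optionally a digit, then the literal '33' (non-capturing group); then 1 to 2 of a non-digit, then the literal 'u31' repeated 3 times (captured); then any character except [sl], then optionally a digit.
Because there's exactly one group, `findall` drops the full match and keeps group 1 from the one hit.

['zu31u31u31']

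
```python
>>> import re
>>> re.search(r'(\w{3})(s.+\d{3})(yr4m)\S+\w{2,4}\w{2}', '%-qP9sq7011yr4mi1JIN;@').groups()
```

('qP9', 'sq7011', 'yr4m')

The match spans [2:20] → 'qP9sq7011yr4mi1JIN'.
Captured: group 1 = 'qP9', group 2 = 'sq7011', group 3 = 'yr4m'.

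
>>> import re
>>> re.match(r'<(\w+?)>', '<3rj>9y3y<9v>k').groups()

('3rj',)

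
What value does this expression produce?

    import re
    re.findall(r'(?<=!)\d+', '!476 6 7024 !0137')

['476', '0137']

The `(?=…)`/`(?<=…)` assertion just peeks at neighbouring text; it doesn't advance the match position.
Matches: at [1:4] → '476'; at [13:17] → '0137'.
With no groups in the pattern, `findall` gives back each whole match — 2 here.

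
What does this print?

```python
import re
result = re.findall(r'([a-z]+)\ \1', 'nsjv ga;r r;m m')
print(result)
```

['r', 'm']

After group 1 captures some text, `\1` only succeeds where that same text appears again.
With a single group, `findall` returns only what that group captured — 2 items.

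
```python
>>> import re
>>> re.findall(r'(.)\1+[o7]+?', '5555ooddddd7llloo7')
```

['5', 'd', 'l']

The backreference `\1` re-matches whatever the first group consumed, character for character.
Matches: at [0:5] match '5555o', group 1 = '5'; at [6:12] match 'ddddd7', group 1 = 'd'; at [12:16] match 'lllo', group 1 = 'l'.
Because there's exactly one group, `findall` drops the full match and keeps group 1 from each hit.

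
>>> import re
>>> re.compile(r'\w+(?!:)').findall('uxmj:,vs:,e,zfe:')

The negative lookaround is zero-width — it rules out positions where the adjacent text would match, without consuming anything.
Matches: at [0:3] → 'uxm'; at [6:7] → 'v'; at [10:11] → 'e'; at [12:14] → 'zf'.
`findall` yields the raw match text (4 of them) because the pattern has no groups.

['uxm', 'v', 'e', 'zf']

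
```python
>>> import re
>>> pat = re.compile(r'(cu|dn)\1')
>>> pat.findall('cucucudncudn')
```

After group 1 captures some text, `\1` only succeeds where that same text appears again.
Matches: at [0:4] match 'cucu', group 1 = 'cu'.
With a single group, `findall` returns only what that group captured — 1 item.

['cu']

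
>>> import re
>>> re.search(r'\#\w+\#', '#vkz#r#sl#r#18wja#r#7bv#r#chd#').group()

The match spans [0:5] → '#vkz#'.

'#vkz#'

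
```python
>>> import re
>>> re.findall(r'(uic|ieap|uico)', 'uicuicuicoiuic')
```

['uic', 'uic', 'uic', 'uic']

`|` is ordered: at each position the engine commits to the first alternative that works.
One capturing group, so `findall` returns just the captured substring from each match — 4 in all.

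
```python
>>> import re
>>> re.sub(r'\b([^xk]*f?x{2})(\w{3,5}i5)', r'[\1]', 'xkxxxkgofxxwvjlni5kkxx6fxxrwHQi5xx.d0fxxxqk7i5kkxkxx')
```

'xkxxxkgofxxwvjlni5kkxx6fxxrwHQi5xx[.d0fxx]kkxkxx'

The pattern matches a word boundary (`\b`, zero-width); then zero or more of any character except [xk], then optionally a literal 'f', then exactly 2 of the literal 'x' (captured); then 3 to 5 of a word character, then the literal 'i5' (captured).
Matches: at [34:46] → '.d0fxxxqk7i5'.
The replacement refers to a captured group, so each match is rewritten using its own captured text.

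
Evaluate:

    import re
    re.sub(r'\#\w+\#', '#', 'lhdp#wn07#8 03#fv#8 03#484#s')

'lhdp#8 03#8 03#s'

Every occurrence is swapped for '#'.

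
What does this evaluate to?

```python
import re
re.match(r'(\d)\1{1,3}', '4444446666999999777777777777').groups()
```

The backreference `\1` re-matches whatever the first group consumed, character for character.
`match` is anchored at position 0; if the pattern doesn't fit there, it returns None.
The match spans [0:4] → '4444'.
Captured: group 1 = '4'.

('4',)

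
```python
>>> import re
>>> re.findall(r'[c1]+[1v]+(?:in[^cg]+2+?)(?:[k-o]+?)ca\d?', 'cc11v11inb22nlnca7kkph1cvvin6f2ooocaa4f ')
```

['cc11v11inb22nlnca7', '1cvvin6f2oooca']

This matches one or more of one of [c1], then one or more of one of [1v]; then the literal 'in', then one or more of any character except [cg], then one or more of the literal '2' (lazy) (non-capturing group); then one or more of a character in [k-o] (lazy) (non-capturing group); then the literal 'ca', then optionally a digit.
Since nothing is captured, `findall` lists the 2 matched substrings directly.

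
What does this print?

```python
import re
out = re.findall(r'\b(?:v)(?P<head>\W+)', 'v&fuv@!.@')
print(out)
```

['&']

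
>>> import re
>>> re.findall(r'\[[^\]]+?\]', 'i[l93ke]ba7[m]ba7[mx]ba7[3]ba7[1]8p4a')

Since nothing is captured, `findall` lists the 5 matched substrings directly.

['[l93ke]', '[m]', '[mx]', '[3]', '[1]']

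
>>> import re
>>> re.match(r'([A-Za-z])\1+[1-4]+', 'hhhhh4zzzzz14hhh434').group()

`\1` has to match the exact text group 1 already captured.
`re.match` won't scan ahead — the pattern has to work from the very first character.
The match spans [0:6] → 'hhhhh4'.
Captured: group 1 = 'h'.

'hhhhh4'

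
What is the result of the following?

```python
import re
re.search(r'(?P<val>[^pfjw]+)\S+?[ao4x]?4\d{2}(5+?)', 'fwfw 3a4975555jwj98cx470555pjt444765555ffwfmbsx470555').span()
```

(4, 25)

A `+?`/`*?`/`{m,n}?` starts at its minimum and grows only as far as needed for what follows to match.
The match spans [4:25] → ' 3a4975555jwj98cx4705'.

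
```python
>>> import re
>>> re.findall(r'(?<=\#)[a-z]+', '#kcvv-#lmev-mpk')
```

Because the assertion is zero-width, the text it checks is not consumed and won't appear in the result.
No capturing groups, so `findall` returns the 2 full match strings.

['kcvv', 'lmev']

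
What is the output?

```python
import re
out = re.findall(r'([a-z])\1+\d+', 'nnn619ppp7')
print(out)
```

['n', 'p']

A backreference is literal: `\1` must see the identical characters the first group matched.
Scanning left to right: at [0:6] match 'nnn619', group 1 = 'n'; at [6:10] match 'ppp7', group 1 = 'p'.
`findall` collects group 1 from each match (2 total).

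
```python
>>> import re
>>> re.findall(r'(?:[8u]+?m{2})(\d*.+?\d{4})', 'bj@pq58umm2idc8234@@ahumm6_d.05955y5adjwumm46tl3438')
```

A `+?`/`*?`/`{m,n}?` starts at its minimum and grows only as far as needed for what follows to match.
With a single group, `findall` returns only what that group captured — 3 items.

['2idc8234', '6_d.0595', '46tl3438']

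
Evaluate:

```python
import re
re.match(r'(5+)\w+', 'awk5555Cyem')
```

None

The pattern matches one or more of a literal '5' (captured); then one or more of a word character.
`re.match` only tries the pattern at the start of the string.
Here the string doesn't start with a match, so the call returns None.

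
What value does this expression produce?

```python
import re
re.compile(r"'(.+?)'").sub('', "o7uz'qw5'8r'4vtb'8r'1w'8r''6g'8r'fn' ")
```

'o7uz8r8r8r8r '

The `?` after the quantifier makes it lazy — it takes as little as possible before letting the rest of the pattern try.
`sub` substitutes '' at each match site.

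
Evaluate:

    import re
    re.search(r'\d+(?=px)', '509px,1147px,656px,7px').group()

'509'

The lookaround is zero-width — it requires the adjacent text to match without consuming it, so the asserted text isn't part of the match.
The match spans [0:3] → '509'.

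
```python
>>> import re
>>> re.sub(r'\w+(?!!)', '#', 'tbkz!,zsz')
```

`(?!…)`/`(?<!…)` only lets a position through if the neighbouring text does NOT match; no characters are consumed.
Every occurrence is swapped for '#'.

'#z!,#'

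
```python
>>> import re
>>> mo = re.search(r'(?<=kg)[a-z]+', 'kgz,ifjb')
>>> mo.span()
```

(2, 3)

Because the assertion is zero-width, the text it checks is not consumed and won't appear in the result.
Unlike `match`, `search` isn't anchored — it looks for the pattern anywhere in the string.
The match spans [2:3] → 'z'.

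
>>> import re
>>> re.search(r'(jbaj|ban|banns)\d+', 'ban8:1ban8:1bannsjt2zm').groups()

The match spans [0:4] → 'ban8'.
Captured: group 1 = 'ban'.

('ban',)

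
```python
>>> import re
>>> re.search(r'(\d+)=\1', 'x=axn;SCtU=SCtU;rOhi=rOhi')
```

A backreference is literal: `\1` must see the identical characters the first group matched.
`re.search` scans for the first position where the pattern succeeds.
Here the pattern never matches, so the call returns None.

None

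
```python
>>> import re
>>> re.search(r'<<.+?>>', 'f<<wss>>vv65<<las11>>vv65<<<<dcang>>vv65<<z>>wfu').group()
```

'<<wss>>'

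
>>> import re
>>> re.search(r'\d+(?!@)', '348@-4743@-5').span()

(0, 2)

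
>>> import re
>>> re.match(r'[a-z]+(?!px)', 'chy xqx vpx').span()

(0, 3)

`re.match` only tries the pattern at the start of the string.
The match spans [0:3] → 'chy'.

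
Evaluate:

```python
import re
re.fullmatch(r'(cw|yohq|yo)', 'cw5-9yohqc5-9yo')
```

None

`re.fullmatch` is like wrapping the pattern in `^…$` (in single-line mode).
Here there's no way to consume every character, so the call returns None.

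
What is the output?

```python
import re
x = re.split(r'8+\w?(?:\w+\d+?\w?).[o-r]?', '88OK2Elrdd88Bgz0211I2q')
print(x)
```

['', '']

The pattern matches one or more of the literal '8', then optionally a word character; then one or more of a word character, then one or more of a digit (lazy), then optionally a word character (non-capturing group); then any character, then optionally a character in [o-r].
Matches to split on: at [0:22] → '88OK2Elrdd88Bgz0211I2q'.
`split` removes every match and returns the 2 fragments in between.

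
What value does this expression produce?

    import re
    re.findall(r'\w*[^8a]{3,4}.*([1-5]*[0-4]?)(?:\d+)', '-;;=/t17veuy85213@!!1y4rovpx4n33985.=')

['']

Pattern: zero or more of a word character, then 3 to 4 of any character except [8a], then zero or more of any character; then zero or more of a character in [1-5], then optionally a character in [0-4] (captured); then one or more of a digit (non-capturing group).
Walking the string: at [0:35] match '-;;=/t17veuy85213@!!1y4rovpx4n33985', group 1 = ''.
With a single group, `findall` returns only what that group captured — 1 item.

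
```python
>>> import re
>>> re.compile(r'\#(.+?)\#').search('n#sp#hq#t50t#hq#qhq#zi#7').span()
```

(1, 5)

A `+?`/`*?`/`{m,n}?` starts at its minimum and grows only as far as needed for what follows to match.
`re.search` tries every starting position until one works.
The match spans [1:5] → '#sp#'.
Captured: group 1 = 'sp'.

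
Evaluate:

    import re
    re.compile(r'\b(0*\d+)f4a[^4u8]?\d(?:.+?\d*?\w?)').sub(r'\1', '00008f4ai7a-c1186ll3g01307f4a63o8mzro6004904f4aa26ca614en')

This matches a word boundary (`\b`, zero-width); then zero or more of the literal '0', then one or more of a digit (captured); then the literal 'f4a', then optionally any character except [4u8], then a digit; then one or more of any character (lazy), then zero or more of a digit (lazy), then optionally a word character (non-capturing group).
A `+?`/`*?`/`{m,n}?` starts at its minimum and grows only as far as needed for what follows to match.
Matches: at [0:11] → '00008f4ai7a'.
Each match is replaced using the text its own group 1 captured.

'00008-c1186ll3g01307f4a63o8mzro6004904f4aa26ca614en'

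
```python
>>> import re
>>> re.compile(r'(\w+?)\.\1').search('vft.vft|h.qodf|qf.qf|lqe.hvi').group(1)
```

'vft'

The match spans [0:7] → 'vft.vft'.
Captured: group 1 = 'vft'.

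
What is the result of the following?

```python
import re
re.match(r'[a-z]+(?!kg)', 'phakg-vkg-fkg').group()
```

'phakg'

Because the assertion is negative and zero-width, positions next to the forbidden text are skipped.
`re.match` won't scan ahead — the pattern has to work from the very first character.
The match spans [0:5] → 'phakg'.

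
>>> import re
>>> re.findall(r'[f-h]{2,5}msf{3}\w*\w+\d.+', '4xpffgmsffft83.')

With no groups in the pattern, `findall` gives back each whole match — 1 here.

['ffgmsffft83.']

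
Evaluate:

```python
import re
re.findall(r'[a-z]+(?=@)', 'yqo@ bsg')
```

The positive lookaround only admits positions where the adjacent text matches; those characters stay outside the span.
Walking the string: at [0:3] → 'yqo'.
No capturing groups, so `findall` returns the 1 full match string.

['yqo']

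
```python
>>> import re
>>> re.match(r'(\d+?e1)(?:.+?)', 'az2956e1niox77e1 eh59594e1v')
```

With `match`, the pattern is implicitly anchored at the beginning.
Here position 0 doesn't satisfy it, so the call returns None.

None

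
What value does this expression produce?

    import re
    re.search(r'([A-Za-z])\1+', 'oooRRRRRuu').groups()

('o',)

A backreference is literal: `\1` must see the identical characters the first group matched.
Unlike `match`, `search` isn't anchored — it looks for the pattern anywhere in the string.
The match spans [0:3] → 'ooo'.
Captured: group 1 = 'o'.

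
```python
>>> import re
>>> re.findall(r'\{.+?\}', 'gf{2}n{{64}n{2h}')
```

Lazy quantifiers expand one character at a time until the remainder of the pattern can match.
Matches: at [2:5] → '{2}'; at [6:11] → '{{64}'; at [12:16] → '{2h}'.
With no groups in the pattern, `findall` gives back each whole match — 3 here.

['{2}', '{{64}', '{2h}']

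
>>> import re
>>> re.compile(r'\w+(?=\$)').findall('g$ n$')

['g', 'n']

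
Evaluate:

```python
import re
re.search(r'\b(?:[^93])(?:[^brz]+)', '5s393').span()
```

(0, 5)

Pattern: a word boundary (`\b`, zero-width); then any character except [93] (non-capturing group); then one or more of any character except [brz] (non-capturing group).
`search` walks the string left to right and returns the first match it finds.
The match spans [0:5] → '5s393'.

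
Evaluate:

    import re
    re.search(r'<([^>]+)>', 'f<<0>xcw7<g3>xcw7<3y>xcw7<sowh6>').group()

'<<0>'

Unlike `match`, `search` isn't anchored — it looks for the pattern anywhere in the string.
The match spans [1:5] → '<<0>'.
Captured: group 1 = '<0'.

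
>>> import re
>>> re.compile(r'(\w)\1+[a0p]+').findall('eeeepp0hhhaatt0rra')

`\1` is not a pattern — it's the concrete string captured by group 1, re-applied verbatim.
Matches: at [0:7] match 'eeeepp0', group 1 = 'e'; at [7:12] match 'hhhaa', group 1 = 'h'; at [12:15] match 'tt0', group 1 = 't'; at [15:18] match 'rra', group 1 = 'r'.
`findall` collects group 1 from each match (4 total).

['e', 'h', 't', 'r']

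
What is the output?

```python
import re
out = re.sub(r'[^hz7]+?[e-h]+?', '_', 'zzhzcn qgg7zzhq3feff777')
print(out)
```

This matches one or more of any character except [hz7] (lazy); then one or more of a character in [e-h] (lazy).
Matches: at [4:9] → 'cn qg'; at [14:17] → 'q3f'; at [17:19] → 'ef'.
`sub` substitutes '_' at each match site.

zzhz_g7zzh__f777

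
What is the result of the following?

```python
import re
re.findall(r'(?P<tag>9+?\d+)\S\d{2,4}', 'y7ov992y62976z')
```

The pattern matches one or more of the literal '9' (lazy), then one or more of a digit (captured as 'tag'); then a non-whitespace character, then 2 to 4 of a digit.
Scanning left to right: at [4:12] match '992y6297', group 1 = '992'.
One capturing group, so `findall` returns just the captured substring from the one match — 1 in all.

['992']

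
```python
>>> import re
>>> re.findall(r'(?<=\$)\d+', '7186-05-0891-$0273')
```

Lookahead/lookbehind check context without consuming it, so the matched span excludes the asserted characters.
Scanning left to right: at [14:18] → '0273'.
With no groups in the pattern, `findall` gives back each whole match — 1 here.

['0273']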